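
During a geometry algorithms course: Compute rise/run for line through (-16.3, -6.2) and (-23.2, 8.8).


slope = (y2-y1)/(x2-x1) = (8.8-(-6.2))/((-23.2)-(-16.3)) = 15/(-6.9) = -2.1739

-2.1739


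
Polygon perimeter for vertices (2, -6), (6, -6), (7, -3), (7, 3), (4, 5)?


Sides: (2, -6)->(6, -6): sqrt(16) = 4, (6, -6)->(7, -3): sqrt(10) = 3.162278, (7, -3)->(7, 3): sqrt(36) = 6, (7, 3)->(4, 5): sqrt(13) = 3.605551, (4, 5)->(2, -6): sqrt(125) = 11.18034
Sum = 27.948169
Perimeter = 27.9482

27.9482


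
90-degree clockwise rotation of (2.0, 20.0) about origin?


90° CW: (x,y) -> (y, -x)
(2,20) -> (20, -2)

(20, -2)


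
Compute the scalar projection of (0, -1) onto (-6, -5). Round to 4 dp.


u.v = 5, |v| = sqrt(61) = 7.8102
Scalar projection = u.v / |v| = 5 / sqrt(61) = 0.6402

0.6402


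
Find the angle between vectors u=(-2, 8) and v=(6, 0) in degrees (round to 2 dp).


u.v = -12, |u| = sqrt(68) = 8.2462, |v| = sqrt(36) = 6
cos(theta) = u.v/(|u||v|) = -12/sqrt(2448) = -0.242536
theta = acos(-0.242536) = 104.04 degrees

104.04 degrees


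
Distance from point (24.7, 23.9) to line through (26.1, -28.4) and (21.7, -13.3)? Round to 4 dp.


|cross product| = 208.98
|line direction| = sqrt(247.37) = 15.728
Distance = 208.98/sqrt(247.37) = 13.2871

13.2871


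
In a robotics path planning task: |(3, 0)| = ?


|u| = sqrt(3^2 + 0^2) = sqrt(9) = 3

3


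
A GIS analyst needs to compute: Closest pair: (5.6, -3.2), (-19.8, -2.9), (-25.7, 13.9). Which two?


d(P0,P1) = 25.4018, d(P0,P2) = 35.6665, d(P1,P2) = 17.8059
Closest: P1 and P2

Closest pair: (-19.8, -2.9) and (-25.7, 13.9), distance = 17.8059


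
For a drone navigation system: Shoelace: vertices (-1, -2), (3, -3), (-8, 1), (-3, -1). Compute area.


Shoelace sum: ((-1)*(-3) - 3*(-2)) + (3*1 - (-8)*(-3)) + ((-8)*(-1) - (-3)*1) + ((-3)*(-2) - (-1)*(-1))
= 4
Area = |4|/2 = 2

2


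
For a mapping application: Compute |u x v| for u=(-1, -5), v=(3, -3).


|u x v| = |(-1)*(-3) - (-5)*3|
= |3 - (-15)| = 18

18


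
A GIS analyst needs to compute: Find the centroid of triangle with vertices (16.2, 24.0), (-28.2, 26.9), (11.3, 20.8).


Centroid = ((x_A+x_B+x_C)/3, (y_A+y_B+y_C)/3)
= ((16.2+(-28.2)+11.3)/3, (24+26.9+20.8)/3)
= (-0.2333, 23.9)

(-0.2333, 23.9)


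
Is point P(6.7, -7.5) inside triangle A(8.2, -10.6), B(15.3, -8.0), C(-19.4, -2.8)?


Cross products: AB x AP = 25.91, BC x BP = 27.37, CA x CP = 73.86
All same sign? yes

Yes, inside


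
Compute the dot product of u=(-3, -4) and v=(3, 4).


u . v = u_x*v_x + u_y*v_y = (-3)*3 + (-4)*4
= (-9) + (-16) = -25

-25


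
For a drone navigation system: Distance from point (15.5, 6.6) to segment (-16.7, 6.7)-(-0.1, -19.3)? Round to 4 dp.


Project P onto AB: t = 0.5645 (clamped to [0,1])
Closest point on segment: (-7.3299, -7.976)
Distance: 27.0863

27.0863


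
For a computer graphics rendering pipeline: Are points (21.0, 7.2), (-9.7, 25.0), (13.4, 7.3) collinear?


Cross product: ((-9.7)-21)*(7.3-7.2) - (25-7.2)*(13.4-21)
= 132.21

No, not collinear


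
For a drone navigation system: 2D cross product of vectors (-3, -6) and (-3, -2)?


u x v = u_x*v_y - u_y*v_x = (-3)*(-2) - (-6)*(-3)
= 6 - 18 = -12

-12


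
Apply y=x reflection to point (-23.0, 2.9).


Reflection over y=x: (x,y) -> (y,x)
(-23, 2.9) -> (2.9, -23)

(2.9, -23)


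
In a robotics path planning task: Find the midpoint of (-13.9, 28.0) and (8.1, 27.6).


M = (((-13.9)+8.1)/2, (28+27.6)/2)
= (-2.9, 27.8)

(-2.9, 27.8)


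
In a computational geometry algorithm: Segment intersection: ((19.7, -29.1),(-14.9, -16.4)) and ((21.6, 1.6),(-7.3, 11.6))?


Cross products: d1=906.23, d2=885.2, d3=-1086.35, d4=-1065.32
d1*d2 < 0 and d3*d4 < 0? no

No, they don't intersect


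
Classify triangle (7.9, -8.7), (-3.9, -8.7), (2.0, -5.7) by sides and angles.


Side lengths squared: AB^2=139.24, BC^2=43.81, CA^2=43.81
Sorted: [43.81, 43.81, 139.24]
By sides: Isosceles, By angles: Obtuse

Isosceles, Obtuse


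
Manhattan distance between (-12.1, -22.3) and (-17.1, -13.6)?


|(-12.1)-(-17.1)| + |(-22.3)-(-13.6)| = 5 + 8.7 = 13.7

13.7


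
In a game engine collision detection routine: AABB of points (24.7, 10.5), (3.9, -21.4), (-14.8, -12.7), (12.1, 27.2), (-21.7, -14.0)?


x range: [-21.7, 24.7]
y range: [-21.4, 27.2]
Bounding box: (-21.7,-21.4) to (24.7,27.2)

(-21.7,-21.4) to (24.7,27.2)


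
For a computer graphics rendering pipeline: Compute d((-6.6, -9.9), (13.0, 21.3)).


dx=19.6, dy=31.2
d^2 = 19.6^2 + 31.2^2 = 1357.6
d = sqrt(1357.6) = 36.8456

36.8456


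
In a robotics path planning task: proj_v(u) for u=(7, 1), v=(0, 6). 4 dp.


u.v = 6, |v| = sqrt(36) = 6
Scalar projection = u.v / |v| = 6 / sqrt(36) = 1

1


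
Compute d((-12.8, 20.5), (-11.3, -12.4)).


dx=1.5, dy=-32.9
d^2 = 1.5^2 + (-32.9)^2 = 1084.66
d = sqrt(1084.66) = 32.9342

32.9342


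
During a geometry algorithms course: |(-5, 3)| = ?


|u| = sqrt((-5)^2 + 3^2) = sqrt(34) = 5.831

5.831


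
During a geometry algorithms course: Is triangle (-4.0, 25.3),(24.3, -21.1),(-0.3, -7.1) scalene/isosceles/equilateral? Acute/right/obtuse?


Side lengths squared: AB^2=2953.85, BC^2=801.16, CA^2=1063.45
Sorted: [801.16, 1063.45, 2953.85]
By sides: Scalene, By angles: Obtuse

Scalene, Obtuse


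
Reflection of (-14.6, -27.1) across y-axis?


Reflection over y-axis: (x,y) -> (-x,y)
(-14.6, -27.1) -> (14.6, -27.1)

(14.6, -27.1)


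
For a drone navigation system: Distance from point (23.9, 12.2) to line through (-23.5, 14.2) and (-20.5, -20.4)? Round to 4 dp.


|cross product| = 1634.04
|line direction| = sqrt(1206.16) = 34.7298
Distance = 1634.04/sqrt(1206.16) = 47.0501

47.0501


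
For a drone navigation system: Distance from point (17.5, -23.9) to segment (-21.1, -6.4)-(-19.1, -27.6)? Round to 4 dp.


Project P onto AB: t = 0.9884 (clamped to [0,1])
Closest point on segment: (-19.1231, -27.355)
Distance: 36.7857

36.7857


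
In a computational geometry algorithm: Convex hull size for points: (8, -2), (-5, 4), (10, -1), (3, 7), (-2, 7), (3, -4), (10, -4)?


Convex hull vertices (CCW): (-5, 4), (3, -4), (10, -4), (10, -1), (3, 7), (-2, 7)
Count = 6

6


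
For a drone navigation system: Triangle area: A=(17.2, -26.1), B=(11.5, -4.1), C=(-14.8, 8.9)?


Area = |x_A(y_B-y_C) + x_B(y_C-y_A) + x_C(y_A-y_B)|/2
= |(-223.6) + 402.5 + 325.6|/2
= 504.5/2 = 252.25

252.25


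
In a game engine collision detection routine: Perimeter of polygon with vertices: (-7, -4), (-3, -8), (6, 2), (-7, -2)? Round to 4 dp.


Sides: (-7, -4)->(-3, -8): sqrt(32) = 5.656854, (-3, -8)->(6, 2): sqrt(181) = 13.453624, (6, 2)->(-7, -2): sqrt(185) = 13.601471, (-7, -2)->(-7, -4): sqrt(4) = 2
Sum = 34.711949
Perimeter = 34.7119

34.7119


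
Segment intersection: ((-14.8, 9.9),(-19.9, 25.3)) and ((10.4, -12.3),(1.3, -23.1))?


Cross products: d1=-474.18, d2=-669.4, d3=-274.86, d4=-79.64
d1*d2 < 0 and d3*d4 < 0? no

No, they don't intersect


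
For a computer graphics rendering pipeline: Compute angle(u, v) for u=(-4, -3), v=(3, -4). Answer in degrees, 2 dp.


u.v = 0, |u| = sqrt(25) = 5, |v| = sqrt(25) = 5
cos(theta) = u.v/(|u||v|) = 0/sqrt(625) = 0
theta = acos(0) = 90 degrees

90 degrees


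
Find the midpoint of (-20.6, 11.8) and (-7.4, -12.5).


M = (((-20.6)+(-7.4))/2, (11.8+(-12.5))/2)
= (-14, -0.35)

(-14, -0.35)


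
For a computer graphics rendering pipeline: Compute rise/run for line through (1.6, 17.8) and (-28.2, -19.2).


slope = (y2-y1)/(x2-x1) = ((-19.2)-17.8)/((-28.2)-1.6) = (-37)/(-29.8) = 1.2416

1.2416


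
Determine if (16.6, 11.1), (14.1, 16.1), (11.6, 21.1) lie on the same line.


Cross product: (14.1-16.6)*(21.1-11.1) - (16.1-11.1)*(11.6-16.6)
= 0

Yes, collinear


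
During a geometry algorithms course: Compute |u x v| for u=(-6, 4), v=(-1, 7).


|u x v| = |(-6)*7 - 4*(-1)|
= |(-42) - (-4)| = 38

38


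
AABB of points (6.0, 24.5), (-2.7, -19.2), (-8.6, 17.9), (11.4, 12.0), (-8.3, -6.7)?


x range: [-8.6, 11.4]
y range: [-19.2, 24.5]
Bounding box: (-8.6,-19.2) to (11.4,24.5)

(-8.6,-19.2) to (11.4,24.5)


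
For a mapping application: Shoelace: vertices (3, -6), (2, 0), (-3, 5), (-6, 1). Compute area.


Shoelace sum: (3*0 - 2*(-6)) + (2*5 - (-3)*0) + ((-3)*1 - (-6)*5) + ((-6)*(-6) - 3*1)
= 82
Area = |82|/2 = 41

41


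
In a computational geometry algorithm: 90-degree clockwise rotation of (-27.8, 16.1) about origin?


90° CW: (x,y) -> (y, -x)
(-27.8,16.1) -> (16.1, 27.8)

(16.1, 27.8)


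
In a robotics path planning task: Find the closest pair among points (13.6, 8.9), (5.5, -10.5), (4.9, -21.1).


d(P0,P1) = 21.0231, d(P0,P2) = 31.236, d(P1,P2) = 10.617
Closest: P1 and P2

Closest pair: (5.5, -10.5) and (4.9, -21.1), distance = 10.617


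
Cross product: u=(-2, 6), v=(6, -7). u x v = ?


u x v = u_x*v_y - u_y*v_x = (-2)*(-7) - 6*6
= 14 - 36 = -22

-22


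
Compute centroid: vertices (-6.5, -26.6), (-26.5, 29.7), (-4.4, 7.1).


Centroid = ((x_A+x_B+x_C)/3, (y_A+y_B+y_C)/3)
= (((-6.5)+(-26.5)+(-4.4))/3, ((-26.6)+29.7+7.1)/3)
= (-12.4667, 3.4)

(-12.4667, 3.4)


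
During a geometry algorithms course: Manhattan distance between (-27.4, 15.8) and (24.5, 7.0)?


|(-27.4)-24.5| + |15.8-7| = 51.9 + 8.8 = 60.7

60.7


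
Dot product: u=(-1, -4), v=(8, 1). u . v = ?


u . v = u_x*v_x + u_y*v_y = (-1)*8 + (-4)*1
= (-8) + (-4) = -12

-12


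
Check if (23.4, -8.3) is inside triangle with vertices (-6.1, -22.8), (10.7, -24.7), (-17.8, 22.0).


Cross products: AB x AP = 299.65, BC x BP = -1060.49, CA x CP = 1491.25
All same sign? no

No, outside


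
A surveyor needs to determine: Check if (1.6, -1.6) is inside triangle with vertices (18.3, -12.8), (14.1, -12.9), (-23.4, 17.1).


Cross products: AB x AP = -48.71, BC x BP = -48.75, CA x CP = -32.29
All same sign? yes

Yes, inside


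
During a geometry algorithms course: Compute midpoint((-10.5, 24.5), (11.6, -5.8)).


M = (((-10.5)+11.6)/2, (24.5+(-5.8))/2)
= (0.55, 9.35)

(0.55, 9.35)


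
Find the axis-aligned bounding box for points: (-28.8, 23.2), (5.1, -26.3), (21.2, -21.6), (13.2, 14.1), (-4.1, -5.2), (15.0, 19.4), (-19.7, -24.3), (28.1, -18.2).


x range: [-28.8, 28.1]
y range: [-26.3, 23.2]
Bounding box: (-28.8,-26.3) to (28.1,23.2)

(-28.8,-26.3) to (28.1,23.2)


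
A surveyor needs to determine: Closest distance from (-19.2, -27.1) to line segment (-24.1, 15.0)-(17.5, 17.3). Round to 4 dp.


Project P onto AB: t = 0.0616 (clamped to [0,1])
Closest point on segment: (-21.5355, 15.1418)
Distance: 42.3063

42.3063


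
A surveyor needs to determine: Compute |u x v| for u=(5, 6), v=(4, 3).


|u x v| = |5*3 - 6*4|
= |15 - 24| = 9

9


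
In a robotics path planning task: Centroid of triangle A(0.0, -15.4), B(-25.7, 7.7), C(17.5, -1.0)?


Centroid = ((x_A+x_B+x_C)/3, (y_A+y_B+y_C)/3)
= ((0+(-25.7)+17.5)/3, ((-15.4)+7.7+(-1))/3)
= (-2.7333, -2.9)

(-2.7333, -2.9)


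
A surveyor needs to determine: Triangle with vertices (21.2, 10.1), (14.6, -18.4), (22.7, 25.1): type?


Side lengths squared: AB^2=855.81, BC^2=1957.86, CA^2=227.25
Sorted: [227.25, 855.81, 1957.86]
By sides: Scalene, By angles: Obtuse

Scalene, Obtuse


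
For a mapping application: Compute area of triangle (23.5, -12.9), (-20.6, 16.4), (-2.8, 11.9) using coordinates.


Area = |x_A(y_B-y_C) + x_B(y_C-y_A) + x_C(y_A-y_B)|/2
= |105.75 + (-510.88) + 82.04|/2
= 323.09/2 = 161.545

161.545


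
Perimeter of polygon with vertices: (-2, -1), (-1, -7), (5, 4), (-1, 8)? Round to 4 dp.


Sides: (-2, -1)->(-1, -7): sqrt(37) = 6.082763, (-1, -7)->(5, 4): sqrt(157) = 12.529964, (5, 4)->(-1, 8): sqrt(52) = 7.211103, (-1, 8)->(-2, -1): sqrt(82) = 9.055385
Sum = 34.879215
Perimeter = 34.8792

34.8792


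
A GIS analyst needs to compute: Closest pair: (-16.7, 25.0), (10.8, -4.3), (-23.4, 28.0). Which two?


d(P0,P1) = 40.1838, d(P0,P2) = 7.341, d(P1,P2) = 47.0418
Closest: P0 and P2

Closest pair: (-16.7, 25.0) and (-23.4, 28.0), distance = 7.341


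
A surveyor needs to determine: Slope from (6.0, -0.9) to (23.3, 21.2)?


slope = (y2-y1)/(x2-x1) = (21.2-(-0.9))/(23.3-6) = 22.1/17.3 = 1.2775

1.2775


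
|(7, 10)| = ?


|u| = sqrt(7^2 + 10^2) = sqrt(149) = 12.2066

12.2066


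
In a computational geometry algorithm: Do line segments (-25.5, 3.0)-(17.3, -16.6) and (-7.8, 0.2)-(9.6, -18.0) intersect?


Cross products: d1=-273.42, d2=164.5, d3=227.08, d4=-210.84
d1*d2 < 0 and d3*d4 < 0? yes

Yes, they intersect


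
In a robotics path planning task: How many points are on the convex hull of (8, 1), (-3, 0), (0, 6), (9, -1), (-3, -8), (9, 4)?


Convex hull vertices (CCW): (-3, -8), (9, -1), (9, 4), (0, 6), (-3, 0)
Count = 5

5


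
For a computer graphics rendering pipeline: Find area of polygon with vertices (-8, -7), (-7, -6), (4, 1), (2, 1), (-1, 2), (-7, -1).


Shoelace sum: ((-8)*(-6) - (-7)*(-7)) + ((-7)*1 - 4*(-6)) + (4*1 - 2*1) + (2*2 - (-1)*1) + ((-1)*(-1) - (-7)*2) + ((-7)*(-7) - (-8)*(-1))
= 79
Area = |79|/2 = 39.5

39.5


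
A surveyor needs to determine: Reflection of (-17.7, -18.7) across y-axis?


Reflection over y-axis: (x,y) -> (-x,y)
(-17.7, -18.7) -> (17.7, -18.7)

(17.7, -18.7)


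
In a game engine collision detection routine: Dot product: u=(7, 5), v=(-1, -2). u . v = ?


u . v = u_x*v_x + u_y*v_y = 7*(-1) + 5*(-2)
= (-7) + (-10) = -17

-17


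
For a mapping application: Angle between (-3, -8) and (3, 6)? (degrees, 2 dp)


u.v = -57, |u| = sqrt(73) = 8.544, |v| = sqrt(45) = 6.7082
cos(theta) = u.v/(|u||v|) = -57/sqrt(3285) = -0.994505
theta = acos(-0.994505) = 173.99 degrees

173.99 degrees


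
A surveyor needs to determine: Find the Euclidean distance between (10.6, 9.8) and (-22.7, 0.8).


dx=-33.3, dy=-9
d^2 = (-33.3)^2 + (-9)^2 = 1189.89
d = sqrt(1189.89) = 34.4948

34.4948


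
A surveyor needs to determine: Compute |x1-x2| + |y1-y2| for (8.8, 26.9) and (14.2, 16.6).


|8.8-14.2| + |26.9-16.6| = 5.4 + 10.3 = 15.7

15.7


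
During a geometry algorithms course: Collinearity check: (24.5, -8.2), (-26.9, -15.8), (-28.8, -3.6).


Cross product: ((-26.9)-24.5)*((-3.6)-(-8.2)) - ((-15.8)-(-8.2))*((-28.8)-24.5)
= -641.52

No, not collinear


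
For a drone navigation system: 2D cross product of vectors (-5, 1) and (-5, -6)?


u x v = u_x*v_y - u_y*v_x = (-5)*(-6) - 1*(-5)
= 30 - (-5) = 35

35


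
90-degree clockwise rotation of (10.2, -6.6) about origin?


90° CW: (x,y) -> (y, -x)
(10.2,-6.6) -> (-6.6, -10.2)

(-6.6, -10.2)


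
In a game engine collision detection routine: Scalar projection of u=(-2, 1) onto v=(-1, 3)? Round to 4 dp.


u.v = 5, |v| = sqrt(10) = 3.1623
Scalar projection = u.v / |v| = 5 / sqrt(10) = 1.5811

1.5811


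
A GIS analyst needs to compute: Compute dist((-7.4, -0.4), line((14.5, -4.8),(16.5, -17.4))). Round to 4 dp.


|cross product| = 267.14
|line direction| = sqrt(162.76) = 12.7577
Distance = 267.14/sqrt(162.76) = 20.9394

20.9394


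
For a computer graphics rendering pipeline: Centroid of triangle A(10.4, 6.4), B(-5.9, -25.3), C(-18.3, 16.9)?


Centroid = ((x_A+x_B+x_C)/3, (y_A+y_B+y_C)/3)
= ((10.4+(-5.9)+(-18.3))/3, (6.4+(-25.3)+16.9)/3)
= (-4.6, -0.6667)

(-4.6, -0.6667)


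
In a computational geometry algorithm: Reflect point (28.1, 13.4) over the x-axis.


Reflection over x-axis: (x,y) -> (x,-y)
(28.1, 13.4) -> (28.1, -13.4)

(28.1, -13.4)


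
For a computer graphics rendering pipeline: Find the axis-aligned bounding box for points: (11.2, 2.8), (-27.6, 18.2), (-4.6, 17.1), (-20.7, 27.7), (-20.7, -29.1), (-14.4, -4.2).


x range: [-27.6, 11.2]
y range: [-29.1, 27.7]
Bounding box: (-27.6,-29.1) to (11.2,27.7)

(-27.6,-29.1) to (11.2,27.7)


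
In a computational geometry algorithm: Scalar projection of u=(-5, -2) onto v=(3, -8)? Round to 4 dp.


u.v = 1, |v| = sqrt(73) = 8.544
Scalar projection = u.v / |v| = 1 / sqrt(73) = 0.117

0.117


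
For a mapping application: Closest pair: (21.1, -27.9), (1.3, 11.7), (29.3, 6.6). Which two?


d(P0,P1) = 44.2741, d(P0,P2) = 35.4611, d(P1,P2) = 28.4607
Closest: P1 and P2

Closest pair: (1.3, 11.7) and (29.3, 6.6), distance = 28.4607


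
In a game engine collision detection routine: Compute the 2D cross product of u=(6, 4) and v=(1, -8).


u x v = u_x*v_y - u_y*v_x = 6*(-8) - 4*1
= (-48) - 4 = -52

-52


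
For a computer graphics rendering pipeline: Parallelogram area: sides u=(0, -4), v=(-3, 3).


|u x v| = |0*3 - (-4)*(-3)|
= |0 - 12| = 12

12


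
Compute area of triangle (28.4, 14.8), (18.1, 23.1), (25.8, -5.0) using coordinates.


Area = |x_A(y_B-y_C) + x_B(y_C-y_A) + x_C(y_A-y_B)|/2
= |798.04 + (-358.38) + (-214.14)|/2
= 225.52/2 = 112.76

112.76


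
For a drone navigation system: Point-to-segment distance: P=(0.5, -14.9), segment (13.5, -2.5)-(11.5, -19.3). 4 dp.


Project P onto AB: t = 0.8186 (clamped to [0,1])
Closest point on segment: (11.8628, -16.2527)
Distance: 11.443

11.443


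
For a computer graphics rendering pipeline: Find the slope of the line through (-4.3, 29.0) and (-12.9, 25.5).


slope = (y2-y1)/(x2-x1) = (25.5-29)/((-12.9)-(-4.3)) = (-3.5)/(-8.6) = 0.407

0.407


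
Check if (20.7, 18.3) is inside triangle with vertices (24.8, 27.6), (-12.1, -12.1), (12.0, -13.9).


Cross products: AB x AP = 180.4, BC x BP = 791.68, CA x CP = 51.11
All same sign? yes

Yes, inside


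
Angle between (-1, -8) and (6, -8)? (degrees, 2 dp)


u.v = 58, |u| = sqrt(65) = 8.0623, |v| = sqrt(100) = 10
cos(theta) = u.v/(|u||v|) = 58/sqrt(6500) = 0.719401
theta = acos(0.719401) = 43.99 degrees

43.99 degrees


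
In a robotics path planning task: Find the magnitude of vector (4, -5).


|u| = sqrt(4^2 + (-5)^2) = sqrt(41) = 6.4031

6.4031


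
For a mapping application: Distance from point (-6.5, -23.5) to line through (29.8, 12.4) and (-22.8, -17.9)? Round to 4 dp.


|cross product| = 788.45
|line direction| = sqrt(3684.85) = 60.703
Distance = 788.45/sqrt(3684.85) = 12.9887

12.9887


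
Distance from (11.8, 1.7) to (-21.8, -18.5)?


dx=-33.6, dy=-20.2
d^2 = (-33.6)^2 + (-20.2)^2 = 1537
d = sqrt(1537) = 39.2046

39.2046


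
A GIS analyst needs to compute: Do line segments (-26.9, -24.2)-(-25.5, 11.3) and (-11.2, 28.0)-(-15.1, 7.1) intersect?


Cross products: d1=-124.55, d2=-233.74, d3=-484.27, d4=-375.08
d1*d2 < 0 and d3*d4 < 0? no

No, they don't intersect


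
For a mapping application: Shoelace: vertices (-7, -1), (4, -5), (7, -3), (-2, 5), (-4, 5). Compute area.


Shoelace sum: ((-7)*(-5) - 4*(-1)) + (4*(-3) - 7*(-5)) + (7*5 - (-2)*(-3)) + ((-2)*5 - (-4)*5) + ((-4)*(-1) - (-7)*5)
= 140
Area = |140|/2 = 70

70


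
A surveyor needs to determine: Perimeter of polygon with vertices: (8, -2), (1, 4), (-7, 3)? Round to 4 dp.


Sides: (8, -2)->(1, 4): sqrt(85) = 9.219544, (1, 4)->(-7, 3): sqrt(65) = 8.062258, (-7, 3)->(8, -2): sqrt(250) = 15.811388
Sum = 33.09319
Perimeter = 33.0932

33.0932


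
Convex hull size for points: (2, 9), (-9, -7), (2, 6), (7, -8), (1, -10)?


Convex hull vertices (CCW): (-9, -7), (1, -10), (7, -8), (2, 9)
Count = 4

4


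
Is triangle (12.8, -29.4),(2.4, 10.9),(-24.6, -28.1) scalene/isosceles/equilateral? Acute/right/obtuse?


Side lengths squared: AB^2=1732.25, BC^2=2250, CA^2=1400.45
Sorted: [1400.45, 1732.25, 2250]
By sides: Scalene, By angles: Acute

Scalene, Acute


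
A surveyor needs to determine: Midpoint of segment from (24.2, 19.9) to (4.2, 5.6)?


M = ((24.2+4.2)/2, (19.9+5.6)/2)
= (14.2, 12.75)

(14.2, 12.75)


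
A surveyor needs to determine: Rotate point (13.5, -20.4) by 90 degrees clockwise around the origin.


90° CW: (x,y) -> (y, -x)
(13.5,-20.4) -> (-20.4, -13.5)

(-20.4, -13.5)


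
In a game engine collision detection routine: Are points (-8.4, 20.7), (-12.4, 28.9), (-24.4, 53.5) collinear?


Cross product: ((-12.4)-(-8.4))*(53.5-20.7) - (28.9-20.7)*((-24.4)-(-8.4))
= 0

Yes, collinear


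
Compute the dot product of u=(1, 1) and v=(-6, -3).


u . v = u_x*v_x + u_y*v_y = 1*(-6) + 1*(-3)
= (-6) + (-3) = -9

-9


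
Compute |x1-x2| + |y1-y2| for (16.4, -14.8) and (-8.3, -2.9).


|16.4-(-8.3)| + |(-14.8)-(-2.9)| = 24.7 + 11.9 = 36.6

36.6


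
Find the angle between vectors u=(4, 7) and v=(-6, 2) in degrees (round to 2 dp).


u.v = -10, |u| = sqrt(65) = 8.0623, |v| = sqrt(40) = 6.3246
cos(theta) = u.v/(|u||v|) = -10/sqrt(2600) = -0.196116
theta = acos(-0.196116) = 101.31 degrees

101.31 degrees


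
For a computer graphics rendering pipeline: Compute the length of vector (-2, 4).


|u| = sqrt((-2)^2 + 4^2) = sqrt(20) = 4.4721

4.4721


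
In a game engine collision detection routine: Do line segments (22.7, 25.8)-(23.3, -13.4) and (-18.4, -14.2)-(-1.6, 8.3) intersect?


Cross products: d1=-252.75, d2=-924.81, d3=-1635.12, d4=-963.06
d1*d2 < 0 and d3*d4 < 0? no

No, they don't intersect


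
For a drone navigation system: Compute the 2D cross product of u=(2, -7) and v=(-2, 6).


u x v = u_x*v_y - u_y*v_x = 2*6 - (-7)*(-2)
= 12 - 14 = -2

-2


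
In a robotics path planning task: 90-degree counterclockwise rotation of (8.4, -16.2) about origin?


90° CCW: (x,y) -> (-y, x)
(8.4,-16.2) -> (16.2, 8.4)

(16.2, 8.4)


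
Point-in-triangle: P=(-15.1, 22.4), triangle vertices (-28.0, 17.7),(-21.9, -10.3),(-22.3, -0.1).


Cross products: AB x AP = 389.87, BC x BP = -82.44, CA x CP = -256.41
All same sign? no

No, outside


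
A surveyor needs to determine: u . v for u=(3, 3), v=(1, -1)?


u . v = u_x*v_x + u_y*v_y = 3*1 + 3*(-1)
= 3 + (-3) = 0

0


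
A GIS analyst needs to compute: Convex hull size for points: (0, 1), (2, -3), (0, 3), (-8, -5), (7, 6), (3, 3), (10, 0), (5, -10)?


Convex hull vertices (CCW): (-8, -5), (5, -10), (10, 0), (7, 6), (0, 3)
Count = 5

5


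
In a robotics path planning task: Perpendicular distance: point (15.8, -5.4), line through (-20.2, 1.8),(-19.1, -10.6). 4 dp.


|cross product| = 438.48
|line direction| = sqrt(154.97) = 12.4487
Distance = 438.48/sqrt(154.97) = 35.223

35.223


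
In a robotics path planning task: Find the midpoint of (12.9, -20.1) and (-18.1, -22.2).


M = ((12.9+(-18.1))/2, ((-20.1)+(-22.2))/2)
= (-2.6, -21.15)

(-2.6, -21.15)


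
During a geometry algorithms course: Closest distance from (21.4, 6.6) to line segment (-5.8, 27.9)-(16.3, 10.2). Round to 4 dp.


Project P onto AB: t = 1 (clamped to [0,1])
Closest point on segment: (16.3, 10.2)
Distance: 6.2426

6.2426


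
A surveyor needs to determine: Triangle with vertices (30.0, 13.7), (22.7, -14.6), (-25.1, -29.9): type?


Side lengths squared: AB^2=854.18, BC^2=2518.93, CA^2=4936.97
Sorted: [854.18, 2518.93, 4936.97]
By sides: Scalene, By angles: Obtuse

Scalene, Obtuse


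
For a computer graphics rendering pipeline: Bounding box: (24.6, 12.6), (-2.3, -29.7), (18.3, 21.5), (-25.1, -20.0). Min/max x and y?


x range: [-25.1, 24.6]
y range: [-29.7, 21.5]
Bounding box: (-25.1,-29.7) to (24.6,21.5)

(-25.1,-29.7) to (24.6,21.5)


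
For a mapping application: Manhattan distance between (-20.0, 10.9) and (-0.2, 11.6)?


|(-20)-(-0.2)| + |10.9-11.6| = 19.8 + 0.7 = 20.5

20.5


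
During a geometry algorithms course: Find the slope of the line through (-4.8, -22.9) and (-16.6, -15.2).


slope = (y2-y1)/(x2-x1) = ((-15.2)-(-22.9))/((-16.6)-(-4.8)) = 7.7/(-11.8) = -0.6525

-0.6525


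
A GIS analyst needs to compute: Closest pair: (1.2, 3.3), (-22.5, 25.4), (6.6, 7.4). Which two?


d(P0,P1) = 32.4052, d(P0,P2) = 6.7801, d(P1,P2) = 34.2171
Closest: P0 and P2

Closest pair: (1.2, 3.3) and (6.6, 7.4), distance = 6.7801


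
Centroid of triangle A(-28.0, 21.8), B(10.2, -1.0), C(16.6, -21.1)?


Centroid = ((x_A+x_B+x_C)/3, (y_A+y_B+y_C)/3)
= (((-28)+10.2+16.6)/3, (21.8+(-1)+(-21.1))/3)
= (-0.4, -0.1)

(-0.4, -0.1)


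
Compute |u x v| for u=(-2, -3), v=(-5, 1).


|u x v| = |(-2)*1 - (-3)*(-5)|
= |(-2) - 15| = 17

17


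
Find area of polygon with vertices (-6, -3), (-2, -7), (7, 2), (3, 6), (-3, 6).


Shoelace sum: ((-6)*(-7) - (-2)*(-3)) + ((-2)*2 - 7*(-7)) + (7*6 - 3*2) + (3*6 - (-3)*6) + ((-3)*(-3) - (-6)*6)
= 198
Area = |198|/2 = 99

99


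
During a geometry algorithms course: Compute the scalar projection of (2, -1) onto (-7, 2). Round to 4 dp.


u.v = -16, |v| = sqrt(53) = 7.2801
Scalar projection = u.v / |v| = -16 / sqrt(53) = -2.1978

-2.1978


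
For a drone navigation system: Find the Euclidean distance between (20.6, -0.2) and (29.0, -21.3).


dx=8.4, dy=-21.1
d^2 = 8.4^2 + (-21.1)^2 = 515.77
d = sqrt(515.77) = 22.7106

22.7106


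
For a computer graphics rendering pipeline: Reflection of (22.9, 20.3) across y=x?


Reflection over y=x: (x,y) -> (y,x)
(22.9, 20.3) -> (20.3, 22.9)

(20.3, 22.9)


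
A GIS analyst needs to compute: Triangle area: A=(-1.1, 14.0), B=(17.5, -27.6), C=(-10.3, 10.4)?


Area = |x_A(y_B-y_C) + x_B(y_C-y_A) + x_C(y_A-y_B)|/2
= |41.8 + (-63) + (-428.48)|/2
= 449.68/2 = 224.84

224.84


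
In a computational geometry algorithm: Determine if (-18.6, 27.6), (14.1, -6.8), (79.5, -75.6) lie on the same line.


Cross product: (14.1-(-18.6))*((-75.6)-27.6) - ((-6.8)-27.6)*(79.5-(-18.6))
= 0

Yes, collinear


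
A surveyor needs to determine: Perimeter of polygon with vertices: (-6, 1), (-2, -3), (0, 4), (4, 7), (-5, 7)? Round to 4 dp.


Sides: (-6, 1)->(-2, -3): sqrt(32) = 5.656854, (-2, -3)->(0, 4): sqrt(53) = 7.28011, (0, 4)->(4, 7): sqrt(25) = 5, (4, 7)->(-5, 7): sqrt(81) = 9, (-5, 7)->(-6, 1): sqrt(37) = 6.082763
Sum = 33.019727
Perimeter = 33.0197

33.0197


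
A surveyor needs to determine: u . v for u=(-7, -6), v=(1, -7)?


u . v = u_x*v_x + u_y*v_y = (-7)*1 + (-6)*(-7)
= (-7) + 42 = 35

35


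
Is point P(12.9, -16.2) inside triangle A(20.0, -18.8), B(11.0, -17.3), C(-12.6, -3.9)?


Cross products: AB x AP = -12.75, BC x BP = -51.42, CA x CP = -21.03
All same sign? yes

Yes, inside


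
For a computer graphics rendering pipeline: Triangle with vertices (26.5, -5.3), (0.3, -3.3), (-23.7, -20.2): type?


Side lengths squared: AB^2=690.44, BC^2=861.61, CA^2=2742.05
Sorted: [690.44, 861.61, 2742.05]
By sides: Scalene, By angles: Obtuse

Scalene, Obtuse


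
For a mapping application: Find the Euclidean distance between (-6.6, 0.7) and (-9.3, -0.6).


dx=-2.7, dy=-1.3
d^2 = (-2.7)^2 + (-1.3)^2 = 8.98
d = sqrt(8.98) = 2.9967

2.9967


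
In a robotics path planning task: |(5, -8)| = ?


|u| = sqrt(5^2 + (-8)^2) = sqrt(89) = 9.434

9.434


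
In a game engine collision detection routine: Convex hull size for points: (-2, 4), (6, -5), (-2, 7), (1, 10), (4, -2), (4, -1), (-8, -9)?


Convex hull vertices (CCW): (-8, -9), (6, -5), (1, 10), (-2, 7)
Count = 4

4


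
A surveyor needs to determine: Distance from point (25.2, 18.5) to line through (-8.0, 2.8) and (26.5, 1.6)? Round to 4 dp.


|cross product| = 581.49
|line direction| = sqrt(1191.69) = 34.5209
Distance = 581.49/sqrt(1191.69) = 16.8446

16.8446


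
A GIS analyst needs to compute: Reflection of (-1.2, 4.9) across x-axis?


Reflection over x-axis: (x,y) -> (x,-y)
(-1.2, 4.9) -> (-1.2, -4.9)

(-1.2, -4.9)


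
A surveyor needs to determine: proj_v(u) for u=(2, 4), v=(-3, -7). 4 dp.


u.v = -34, |v| = sqrt(58) = 7.6158
Scalar projection = u.v / |v| = -34 / sqrt(58) = -4.4644

-4.4644


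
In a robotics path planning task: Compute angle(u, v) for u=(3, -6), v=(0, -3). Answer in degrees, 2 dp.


u.v = 18, |u| = sqrt(45) = 6.7082, |v| = sqrt(9) = 3
cos(theta) = u.v/(|u||v|) = 18/sqrt(405) = 0.894427
theta = acos(0.894427) = 26.57 degrees

26.57 degrees


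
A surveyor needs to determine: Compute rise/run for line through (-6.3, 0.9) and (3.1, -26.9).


slope = (y2-y1)/(x2-x1) = ((-26.9)-0.9)/(3.1-(-6.3)) = (-27.8)/9.4 = -2.9574

-2.9574


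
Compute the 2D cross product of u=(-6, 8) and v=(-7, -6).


u x v = u_x*v_y - u_y*v_x = (-6)*(-6) - 8*(-7)
= 36 - (-56) = 92

92


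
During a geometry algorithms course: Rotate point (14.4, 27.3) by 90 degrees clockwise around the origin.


90° CW: (x,y) -> (y, -x)
(14.4,27.3) -> (27.3, -14.4)

(27.3, -14.4)


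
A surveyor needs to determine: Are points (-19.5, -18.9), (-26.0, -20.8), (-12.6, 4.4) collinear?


Cross product: ((-26)-(-19.5))*(4.4-(-18.9)) - ((-20.8)-(-18.9))*((-12.6)-(-19.5))
= -138.34

No, not collinear


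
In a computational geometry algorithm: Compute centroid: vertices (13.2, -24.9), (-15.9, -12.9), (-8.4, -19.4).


Centroid = ((x_A+x_B+x_C)/3, (y_A+y_B+y_C)/3)
= ((13.2+(-15.9)+(-8.4))/3, ((-24.9)+(-12.9)+(-19.4))/3)
= (-3.7, -19.0667)

(-3.7, -19.0667)


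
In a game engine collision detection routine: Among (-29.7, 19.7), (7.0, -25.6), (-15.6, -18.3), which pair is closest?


d(P0,P1) = 58.3008, d(P0,P2) = 40.5316, d(P1,P2) = 23.7497
Closest: P1 and P2

Closest pair: (7.0, -25.6) and (-15.6, -18.3), distance = 23.7497


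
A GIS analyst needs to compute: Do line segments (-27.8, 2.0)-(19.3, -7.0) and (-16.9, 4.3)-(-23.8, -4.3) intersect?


Cross products: d1=-77.87, d2=389.29, d3=206.43, d4=-260.73
d1*d2 < 0 and d3*d4 < 0? yes

Yes, they intersect


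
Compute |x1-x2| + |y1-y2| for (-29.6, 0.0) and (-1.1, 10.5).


|(-29.6)-(-1.1)| + |0-10.5| = 28.5 + 10.5 = 39

39


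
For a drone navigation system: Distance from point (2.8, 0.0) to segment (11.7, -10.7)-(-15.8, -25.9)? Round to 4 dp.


Project P onto AB: t = 0.0832 (clamped to [0,1])
Closest point on segment: (9.4129, -11.9641)
Distance: 13.6701

13.6701


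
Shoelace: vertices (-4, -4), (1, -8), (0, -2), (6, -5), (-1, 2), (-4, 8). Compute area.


Shoelace sum: ((-4)*(-8) - 1*(-4)) + (1*(-2) - 0*(-8)) + (0*(-5) - 6*(-2)) + (6*2 - (-1)*(-5)) + ((-1)*8 - (-4)*2) + ((-4)*(-4) - (-4)*8)
= 101
Area = |101|/2 = 50.5

50.5


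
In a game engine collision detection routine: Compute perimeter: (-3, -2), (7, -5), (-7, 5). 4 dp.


Sides: (-3, -2)->(7, -5): sqrt(109) = 10.440307, (7, -5)->(-7, 5): sqrt(296) = 17.204651, (-7, 5)->(-3, -2): sqrt(65) = 8.062258
Sum = 35.707216
Perimeter = 35.7072

35.7072


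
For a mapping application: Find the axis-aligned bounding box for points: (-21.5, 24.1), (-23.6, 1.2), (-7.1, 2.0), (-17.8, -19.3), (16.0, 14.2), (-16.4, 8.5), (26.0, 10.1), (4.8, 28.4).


x range: [-23.6, 26]
y range: [-19.3, 28.4]
Bounding box: (-23.6,-19.3) to (26,28.4)

(-23.6,-19.3) to (26,28.4)


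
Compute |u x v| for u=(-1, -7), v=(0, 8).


|u x v| = |(-1)*8 - (-7)*0|
= |(-8) - 0| = 8

8


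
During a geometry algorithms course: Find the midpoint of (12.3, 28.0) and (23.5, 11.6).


M = ((12.3+23.5)/2, (28+11.6)/2)
= (17.9, 19.8)

(17.9, 19.8)


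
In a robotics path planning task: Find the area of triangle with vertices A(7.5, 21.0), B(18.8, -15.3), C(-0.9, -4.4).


Area = |x_A(y_B-y_C) + x_B(y_C-y_A) + x_C(y_A-y_B)|/2
= |(-81.75) + (-477.52) + (-32.67)|/2
= 591.94/2 = 295.97

295.97


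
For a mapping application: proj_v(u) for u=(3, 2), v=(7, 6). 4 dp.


u.v = 33, |v| = sqrt(85) = 9.2195
Scalar projection = u.v / |v| = 33 / sqrt(85) = 3.5794

3.5794


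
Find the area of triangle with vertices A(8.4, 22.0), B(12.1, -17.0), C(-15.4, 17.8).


Area = |x_A(y_B-y_C) + x_B(y_C-y_A) + x_C(y_A-y_B)|/2
= |(-292.32) + (-50.82) + (-600.6)|/2
= 943.74/2 = 471.87

471.87


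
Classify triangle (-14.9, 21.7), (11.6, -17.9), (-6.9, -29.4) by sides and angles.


Side lengths squared: AB^2=2270.41, BC^2=474.5, CA^2=2675.21
Sorted: [474.5, 2270.41, 2675.21]
By sides: Scalene, By angles: Acute

Scalene, Acute


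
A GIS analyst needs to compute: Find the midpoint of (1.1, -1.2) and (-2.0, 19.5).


M = ((1.1+(-2))/2, ((-1.2)+19.5)/2)
= (-0.45, 9.15)

(-0.45, 9.15)


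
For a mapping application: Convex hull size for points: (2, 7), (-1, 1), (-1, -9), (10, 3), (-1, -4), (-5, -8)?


Convex hull vertices (CCW): (-5, -8), (-1, -9), (10, 3), (2, 7), (-1, 1)
Count = 5

5


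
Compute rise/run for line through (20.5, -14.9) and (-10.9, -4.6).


slope = (y2-y1)/(x2-x1) = ((-4.6)-(-14.9))/((-10.9)-20.5) = 10.3/(-31.4) = -0.328

-0.328


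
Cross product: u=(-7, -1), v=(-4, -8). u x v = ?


u x v = u_x*v_y - u_y*v_x = (-7)*(-8) - (-1)*(-4)
= 56 - 4 = 52

52


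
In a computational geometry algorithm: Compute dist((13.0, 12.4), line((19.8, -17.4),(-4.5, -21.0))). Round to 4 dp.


|cross product| = 748.62
|line direction| = sqrt(603.45) = 24.5652
Distance = 748.62/sqrt(603.45) = 30.4748

30.4748


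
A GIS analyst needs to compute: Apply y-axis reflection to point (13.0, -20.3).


Reflection over y-axis: (x,y) -> (-x,y)
(13, -20.3) -> (-13, -20.3)

(-13, -20.3)


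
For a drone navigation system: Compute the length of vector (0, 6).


|u| = sqrt(0^2 + 6^2) = sqrt(36) = 6

6


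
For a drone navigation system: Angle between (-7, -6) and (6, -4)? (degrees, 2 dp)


u.v = -18, |u| = sqrt(85) = 9.2195, |v| = sqrt(52) = 7.2111
cos(theta) = u.v/(|u||v|) = -18/sqrt(4420) = -0.270746
theta = acos(-0.270746) = 105.71 degrees

105.71 degrees


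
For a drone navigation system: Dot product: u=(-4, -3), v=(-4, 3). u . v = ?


u . v = u_x*v_x + u_y*v_y = (-4)*(-4) + (-3)*3
= 16 + (-9) = 7

7


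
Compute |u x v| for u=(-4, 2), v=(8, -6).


|u x v| = |(-4)*(-6) - 2*8|
= |24 - 16| = 8

8


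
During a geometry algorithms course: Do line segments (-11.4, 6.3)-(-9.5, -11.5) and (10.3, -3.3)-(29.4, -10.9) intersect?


Cross products: d1=18.44, d2=-307.1, d3=368.02, d4=693.56
d1*d2 < 0 and d3*d4 < 0? no

No, they don't intersect


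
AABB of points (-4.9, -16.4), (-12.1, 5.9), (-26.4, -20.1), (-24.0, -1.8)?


x range: [-26.4, -4.9]
y range: [-20.1, 5.9]
Bounding box: (-26.4,-20.1) to (-4.9,5.9)

(-26.4,-20.1) to (-4.9,5.9)


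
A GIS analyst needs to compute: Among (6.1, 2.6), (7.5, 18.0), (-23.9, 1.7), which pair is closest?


d(P0,P1) = 15.4635, d(P0,P2) = 30.0135, d(P1,P2) = 35.3787
Closest: P0 and P1

Closest pair: (6.1, 2.6) and (7.5, 18.0), distance = 15.4635


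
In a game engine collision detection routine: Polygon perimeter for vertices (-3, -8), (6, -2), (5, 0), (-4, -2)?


Sides: (-3, -8)->(6, -2): sqrt(117) = 10.816654, (6, -2)->(5, 0): sqrt(5) = 2.236068, (5, 0)->(-4, -2): sqrt(85) = 9.219544, (-4, -2)->(-3, -8): sqrt(37) = 6.082763
Sum = 28.355029
Perimeter = 28.355

28.355


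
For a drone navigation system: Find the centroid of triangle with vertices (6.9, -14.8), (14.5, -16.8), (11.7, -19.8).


Centroid = ((x_A+x_B+x_C)/3, (y_A+y_B+y_C)/3)
= ((6.9+14.5+11.7)/3, ((-14.8)+(-16.8)+(-19.8))/3)
= (11.0333, -17.1333)

(11.0333, -17.1333)


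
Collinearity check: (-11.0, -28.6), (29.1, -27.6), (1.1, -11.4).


Cross product: (29.1-(-11))*((-11.4)-(-28.6)) - ((-27.6)-(-28.6))*(1.1-(-11))
= 677.62

No, not collinear


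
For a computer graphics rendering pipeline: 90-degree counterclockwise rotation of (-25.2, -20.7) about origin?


90° CCW: (x,y) -> (-y, x)
(-25.2,-20.7) -> (20.7, -25.2)

(20.7, -25.2)


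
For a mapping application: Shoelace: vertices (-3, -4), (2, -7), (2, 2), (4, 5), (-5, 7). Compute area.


Shoelace sum: ((-3)*(-7) - 2*(-4)) + (2*2 - 2*(-7)) + (2*5 - 4*2) + (4*7 - (-5)*5) + ((-5)*(-4) - (-3)*7)
= 143
Area = |143|/2 = 71.5

71.5


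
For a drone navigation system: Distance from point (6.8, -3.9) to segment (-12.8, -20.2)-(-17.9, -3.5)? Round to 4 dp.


Project P onto AB: t = 0.5649 (clamped to [0,1])
Closest point on segment: (-15.6812, -10.7655)
Distance: 23.5062

23.5062


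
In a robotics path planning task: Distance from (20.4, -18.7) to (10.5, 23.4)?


dx=-9.9, dy=42.1
d^2 = (-9.9)^2 + 42.1^2 = 1870.42
d = sqrt(1870.42) = 43.2484

43.2484


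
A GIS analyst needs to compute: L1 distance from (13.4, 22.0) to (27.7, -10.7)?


|13.4-27.7| + |22-(-10.7)| = 14.3 + 32.7 = 47

47


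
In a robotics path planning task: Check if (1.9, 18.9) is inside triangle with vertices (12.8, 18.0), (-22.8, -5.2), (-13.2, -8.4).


Cross products: AB x AP = -284.92, BC x BP = 310.4, CA x CP = 311.16
All same sign? no

No, outside


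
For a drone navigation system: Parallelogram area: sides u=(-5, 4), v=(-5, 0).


|u x v| = |(-5)*0 - 4*(-5)|
= |0 - (-20)| = 20

20


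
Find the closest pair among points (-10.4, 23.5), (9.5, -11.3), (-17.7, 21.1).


d(P0,P1) = 40.088, d(P0,P2) = 7.6844, d(P1,P2) = 42.3037
Closest: P0 and P2

Closest pair: (-10.4, 23.5) and (-17.7, 21.1), distance = 7.6844


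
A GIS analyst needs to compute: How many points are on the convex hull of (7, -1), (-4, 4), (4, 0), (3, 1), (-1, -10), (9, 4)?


Convex hull vertices (CCW): (-4, 4), (-1, -10), (7, -1), (9, 4)
Count = 4

4


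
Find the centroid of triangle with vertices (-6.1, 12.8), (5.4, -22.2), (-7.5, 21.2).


Centroid = ((x_A+x_B+x_C)/3, (y_A+y_B+y_C)/3)
= (((-6.1)+5.4+(-7.5))/3, (12.8+(-22.2)+21.2)/3)
= (-2.7333, 3.9333)

(-2.7333, 3.9333)


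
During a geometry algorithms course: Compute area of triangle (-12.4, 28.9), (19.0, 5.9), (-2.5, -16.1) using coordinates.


Area = |x_A(y_B-y_C) + x_B(y_C-y_A) + x_C(y_A-y_B)|/2
= |(-272.8) + (-855) + (-57.5)|/2
= 1185.3/2 = 592.65

592.65


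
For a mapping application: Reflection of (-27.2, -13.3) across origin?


Reflection over origin: (x,y) -> (-x,-y)
(-27.2, -13.3) -> (27.2, 13.3)

(27.2, 13.3)


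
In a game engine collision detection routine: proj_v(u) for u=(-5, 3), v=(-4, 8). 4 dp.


u.v = 44, |v| = sqrt(80) = 8.9443
Scalar projection = u.v / |v| = 44 / sqrt(80) = 4.9193

4.9193


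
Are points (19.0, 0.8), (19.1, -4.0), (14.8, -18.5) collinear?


Cross product: (19.1-19)*((-18.5)-0.8) - ((-4)-0.8)*(14.8-19)
= -22.09

No, not collinear


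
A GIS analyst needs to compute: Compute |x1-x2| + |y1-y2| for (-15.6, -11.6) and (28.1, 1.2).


|(-15.6)-28.1| + |(-11.6)-1.2| = 43.7 + 12.8 = 56.5

56.5


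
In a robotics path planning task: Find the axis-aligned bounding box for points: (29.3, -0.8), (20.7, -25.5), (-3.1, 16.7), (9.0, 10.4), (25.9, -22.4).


x range: [-3.1, 29.3]
y range: [-25.5, 16.7]
Bounding box: (-3.1,-25.5) to (29.3,16.7)

(-3.1,-25.5) to (29.3,16.7)


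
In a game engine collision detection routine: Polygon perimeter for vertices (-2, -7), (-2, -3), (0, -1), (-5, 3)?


Sides: (-2, -7)->(-2, -3): sqrt(16) = 4, (-2, -3)->(0, -1): sqrt(8) = 2.828427, (0, -1)->(-5, 3): sqrt(41) = 6.403124, (-5, 3)->(-2, -7): sqrt(109) = 10.440307
Sum = 23.671858
Perimeter = 23.6719

23.6719


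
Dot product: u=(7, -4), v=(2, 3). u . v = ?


u . v = u_x*v_x + u_y*v_y = 7*2 + (-4)*3
= 14 + (-12) = 2

2


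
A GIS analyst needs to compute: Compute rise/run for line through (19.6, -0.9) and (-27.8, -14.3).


slope = (y2-y1)/(x2-x1) = ((-14.3)-(-0.9))/((-27.8)-19.6) = (-13.4)/(-47.4) = 0.2827

0.2827


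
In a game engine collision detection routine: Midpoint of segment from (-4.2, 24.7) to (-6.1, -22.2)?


M = (((-4.2)+(-6.1))/2, (24.7+(-22.2))/2)
= (-5.15, 1.25)

(-5.15, 1.25)


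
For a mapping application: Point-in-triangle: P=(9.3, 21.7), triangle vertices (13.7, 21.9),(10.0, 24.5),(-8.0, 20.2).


Cross products: AB x AP = 12.18, BC x BP = 47.39, CA x CP = 3.14
All same sign? yes

Yes, inside


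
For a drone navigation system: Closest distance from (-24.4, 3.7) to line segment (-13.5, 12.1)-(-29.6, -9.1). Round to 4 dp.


Project P onto AB: t = 0.4989 (clamped to [0,1])
Closest point on segment: (-21.5328, 1.5226)
Distance: 3.6002

3.6002


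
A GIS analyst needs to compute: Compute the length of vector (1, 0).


|u| = sqrt(1^2 + 0^2) = sqrt(1) = 1

1
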